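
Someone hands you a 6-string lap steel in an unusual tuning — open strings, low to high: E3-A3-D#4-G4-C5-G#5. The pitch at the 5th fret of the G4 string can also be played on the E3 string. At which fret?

20

G4 at fret 5 is G4 + 5 semitones = C5.
The open E3 string is 15 semitones below the open G4, so the same pitch on the E3 string lies at fret 5 + 15 = 20.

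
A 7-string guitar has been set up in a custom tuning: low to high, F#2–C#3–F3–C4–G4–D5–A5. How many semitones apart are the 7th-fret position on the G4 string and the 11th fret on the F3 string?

10 semitones

G4 at fret 7 → D5 (MIDI 74); F3 at fret 11 → E4 (MIDI 64).
74 − 64 = 10, so the two pitches are 10 semitones apart, with D5 the higher.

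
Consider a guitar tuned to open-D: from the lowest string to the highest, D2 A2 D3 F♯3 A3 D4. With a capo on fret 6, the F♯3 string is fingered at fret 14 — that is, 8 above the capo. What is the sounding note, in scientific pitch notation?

G♯4

The capo raises the open F♯3 by 6 semitones to C4; fretting 8 more gives F♯3 + 6 + 8 = F♯3 + 14 semitones = G♯4.
(Also written A♭.)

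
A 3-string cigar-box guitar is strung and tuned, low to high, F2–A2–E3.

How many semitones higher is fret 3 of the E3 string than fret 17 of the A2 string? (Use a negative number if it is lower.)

-7 semitones

E3 at fret 3 → G3 (MIDI 55); A2 at fret 17 → D4 (MIDI 62).
55 − 62 = -7, so the two pitches are 7 semitones apart.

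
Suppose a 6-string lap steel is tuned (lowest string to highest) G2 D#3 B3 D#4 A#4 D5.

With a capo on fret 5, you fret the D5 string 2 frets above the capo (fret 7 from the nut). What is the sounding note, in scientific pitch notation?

The capo raises the open D5 by 5 semitones to G5; fretting 2 more gives D5 + 5 + 2 = D5 + 7 semitones = A5.

A5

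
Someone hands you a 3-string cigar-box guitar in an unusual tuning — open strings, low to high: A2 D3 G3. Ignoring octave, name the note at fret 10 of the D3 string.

C

The open D3 string plus 10 semitones: D–D#–E–F–…–A#–B–C.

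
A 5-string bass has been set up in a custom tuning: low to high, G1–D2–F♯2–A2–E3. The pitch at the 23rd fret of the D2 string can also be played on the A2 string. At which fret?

16

D2 at fret 23 is D2 + 23 semitones = C♯4.
The open A2 string is 7 semitones above the open D2, so the same pitch on the A2 string lies at fret 23 − 7 = 16.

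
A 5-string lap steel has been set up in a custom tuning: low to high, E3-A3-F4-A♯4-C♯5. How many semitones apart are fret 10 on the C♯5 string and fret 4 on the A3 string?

22 semitones

C♯5 at fret 10 → B5 (MIDI 83); A3 at fret 4 → C♯4 (MIDI 61).
83 − 61 = 22, so the two pitches are 22 semitones apart, with B5 the higher.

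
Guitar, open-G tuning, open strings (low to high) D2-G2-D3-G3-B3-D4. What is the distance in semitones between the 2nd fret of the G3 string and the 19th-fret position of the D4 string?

G3 at fret 2 → A3 (MIDI 57); D4 at fret 19 → A5 (MIDI 81).
57 − 81 = -24, so the two pitches are 24 semitones apart, with A5 the higher.

24 semitones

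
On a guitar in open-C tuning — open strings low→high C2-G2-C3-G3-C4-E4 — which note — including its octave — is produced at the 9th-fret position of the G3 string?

G3 is MIDI 55. Adding 9 gives 64, which is E4.

E4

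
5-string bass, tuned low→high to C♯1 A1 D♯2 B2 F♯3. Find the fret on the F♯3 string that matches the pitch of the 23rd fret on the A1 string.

2

A1 at fret 23 is A1 + 23 semitones = G♯3.
The open F♯3 string is 21 semitones above the open A1, so the same pitch on the F♯3 string lies at fret 23 − 21 = 2.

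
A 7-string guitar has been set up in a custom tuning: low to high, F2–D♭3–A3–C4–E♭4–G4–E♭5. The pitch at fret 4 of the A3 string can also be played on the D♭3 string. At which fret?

Fret 4 on A3 is MIDI 57 + 4 = 61 (D♭4). On the D♭3 string (open MIDI 49), that pitch is 61 − 49 = fret 12.

12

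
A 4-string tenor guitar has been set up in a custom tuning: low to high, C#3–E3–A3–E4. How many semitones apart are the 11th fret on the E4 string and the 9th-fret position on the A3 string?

9 semitones

E4 at fret 11 → D#5 (MIDI 75); A3 at fret 9 → F#4 (MIDI 66).
75 − 66 = 9, so the two pitches are 9 semitones apart, with D#5 the higher.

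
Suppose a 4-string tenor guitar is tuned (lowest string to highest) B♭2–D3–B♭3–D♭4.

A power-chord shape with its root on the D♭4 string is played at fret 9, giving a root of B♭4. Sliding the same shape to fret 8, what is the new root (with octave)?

Moving from fret 9 to fret 8 shifts the root by -1 semitone.
B♭4 down 1 semitone is A4.

A4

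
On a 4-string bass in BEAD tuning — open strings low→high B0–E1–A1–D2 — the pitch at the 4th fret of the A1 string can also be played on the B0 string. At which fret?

Fret 4 on A1 is MIDI 33 + 4 = 37 (C♯2). On the B0 string (open MIDI 23), that pitch is 37 − 23 = fret 14.

14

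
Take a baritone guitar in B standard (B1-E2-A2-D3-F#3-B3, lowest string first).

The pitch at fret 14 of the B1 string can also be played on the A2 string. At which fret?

4

B1 at fret 14 is B1 + 14 semitones = C#3.
The open A2 string is 10 semitones above the open B1, so the same pitch on the A2 string lies at fret 14 − 10 = 4.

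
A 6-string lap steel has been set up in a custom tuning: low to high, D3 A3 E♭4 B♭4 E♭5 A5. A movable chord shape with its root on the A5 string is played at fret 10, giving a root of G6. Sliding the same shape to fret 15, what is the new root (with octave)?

Moving from fret 10 to fret 15 shifts the root by 5 semitones.
G6 up 5 semitones is C7.

C7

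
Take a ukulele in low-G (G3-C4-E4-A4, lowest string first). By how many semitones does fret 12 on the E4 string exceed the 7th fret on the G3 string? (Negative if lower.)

E4 at fret 12 → E5 (MIDI 76); G3 at fret 7 → D4 (MIDI 62).
76 − 62 = 14, so the two pitches are 14 semitones apart.

14 semitones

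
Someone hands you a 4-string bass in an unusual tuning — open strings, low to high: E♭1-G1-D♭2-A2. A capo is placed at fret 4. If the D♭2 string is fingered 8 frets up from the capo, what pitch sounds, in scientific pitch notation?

The capo raises the open D♭2 by 4 semitones to F2; fretting 8 more gives D♭2 + 4 + 8 = D♭2 + 12 semitones = D♭3.
(Also written C♯.)

D♭3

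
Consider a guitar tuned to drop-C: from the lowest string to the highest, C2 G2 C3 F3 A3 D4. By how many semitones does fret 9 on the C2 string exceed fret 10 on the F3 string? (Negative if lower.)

-18 semitones

C2 at fret 9 → A2 (MIDI 45); F3 at fret 10 → D♯4 (MIDI 63).
45 − 63 = -18, so the two pitches are 18 semitones apart.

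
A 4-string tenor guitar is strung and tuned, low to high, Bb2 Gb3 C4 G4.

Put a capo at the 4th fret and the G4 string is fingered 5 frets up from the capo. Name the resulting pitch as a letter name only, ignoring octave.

The capo raises the open G4 by 4 semitones to B4; fretting 5 more gives G4 + 4 + 5 = G4 + 9 semitones, landing on E.

E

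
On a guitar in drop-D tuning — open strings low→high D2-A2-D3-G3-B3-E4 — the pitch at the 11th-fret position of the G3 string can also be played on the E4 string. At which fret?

Fret 11 on G3 is MIDI 55 + 11 = 66 (F♯4). On the E4 string (open MIDI 64), that pitch is 66 − 64 = fret 2.

2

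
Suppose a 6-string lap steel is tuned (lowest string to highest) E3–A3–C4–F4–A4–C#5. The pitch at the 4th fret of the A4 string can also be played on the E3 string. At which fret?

21

Fret 4 on A4 is MIDI 69 + 4 = 73 (C#5). On the E3 string (open MIDI 52), that pitch is 73 − 52 = fret 21.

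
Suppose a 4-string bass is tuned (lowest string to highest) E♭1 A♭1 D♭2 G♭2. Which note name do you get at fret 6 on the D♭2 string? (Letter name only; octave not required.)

D♭2 is MIDI 37. Adding 6 gives 43; 43 mod 12 = 7, i.e. G.

G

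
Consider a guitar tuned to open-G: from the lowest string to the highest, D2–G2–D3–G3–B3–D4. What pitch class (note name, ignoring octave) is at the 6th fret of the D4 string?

G#

The open D4 string plus 6 semitones: D–D#–E–F–F#–G–G#.
(Equivalently spelled Ab.)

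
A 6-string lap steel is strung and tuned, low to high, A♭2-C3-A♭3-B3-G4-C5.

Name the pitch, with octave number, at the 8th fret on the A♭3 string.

A♭3 is MIDI 56. Adding 8 gives 64, which is E4.

E4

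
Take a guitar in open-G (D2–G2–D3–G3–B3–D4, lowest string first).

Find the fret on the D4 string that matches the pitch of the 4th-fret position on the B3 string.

1

Fret 4 on B3 is MIDI 59 + 4 = 63 (D#4). On the D4 string (open MIDI 62), that pitch is 63 − 62 = fret 1.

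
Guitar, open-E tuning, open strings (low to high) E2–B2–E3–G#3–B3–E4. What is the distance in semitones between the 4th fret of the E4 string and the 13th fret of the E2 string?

E4 at fret 4 → G#4 (MIDI 68); E2 at fret 13 → F3 (MIDI 53).
68 − 53 = 15, so the two pitches are 15 semitones apart, with G#4 the higher.

15 semitones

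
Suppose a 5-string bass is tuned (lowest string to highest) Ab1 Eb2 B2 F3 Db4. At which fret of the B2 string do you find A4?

A4 is 22 semitones above the open B2 (B–C–Db–D–…–G–Ab–A), so it sits at fret 22.

22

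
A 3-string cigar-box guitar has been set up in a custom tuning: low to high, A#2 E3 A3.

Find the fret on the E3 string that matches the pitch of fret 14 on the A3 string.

19

A3 at fret 14 is A3 + 14 semitones = B4.
The open E3 string is 5 semitones below the open A3, so the same pitch on the E3 string lies at fret 14 + 5 = 19.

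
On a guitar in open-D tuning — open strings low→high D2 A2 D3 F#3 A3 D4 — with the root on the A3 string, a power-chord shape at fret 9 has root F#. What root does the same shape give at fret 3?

Moving from fret 9 to fret 3 shifts the root by -6 semitones.
F# down 6 semitones is C.

C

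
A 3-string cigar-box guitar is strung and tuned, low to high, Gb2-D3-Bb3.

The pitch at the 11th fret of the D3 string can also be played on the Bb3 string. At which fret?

Fret 11 on D3 is MIDI 50 + 11 = 61 (Db4). On the Bb3 string (open MIDI 58), that pitch is 61 − 58 = fret 3.

3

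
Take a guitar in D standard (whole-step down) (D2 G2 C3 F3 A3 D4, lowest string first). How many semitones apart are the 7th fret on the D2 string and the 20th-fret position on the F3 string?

D2 at fret 7 → A2 (MIDI 45); F3 at fret 20 → C#5 (MIDI 73).
45 − 73 = -28, so the two pitches are 28 semitones apart, with C#5 the higher.

28 semitones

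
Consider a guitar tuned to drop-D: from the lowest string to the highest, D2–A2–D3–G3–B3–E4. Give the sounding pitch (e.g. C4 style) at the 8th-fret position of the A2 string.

F3

The open A2 string plus 8 semitones: A–A#–B–C–C#–D–D#–E–F.
The walk passes from B into C once, so the octave number goes from 2 to 3.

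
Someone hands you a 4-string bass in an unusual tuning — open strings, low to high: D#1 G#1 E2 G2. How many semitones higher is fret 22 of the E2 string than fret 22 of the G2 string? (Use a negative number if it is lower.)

E2 at fret 22 → D4 (MIDI 62); G2 at fret 22 → F4 (MIDI 65).
62 − 65 = -3, so the two pitches are 3 semitones apart.

-3 semitones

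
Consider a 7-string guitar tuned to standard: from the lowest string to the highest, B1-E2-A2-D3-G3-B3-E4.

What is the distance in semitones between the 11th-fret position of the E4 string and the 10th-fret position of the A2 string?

E4 at fret 11 → D♯5 (MIDI 75); A2 at fret 10 → G3 (MIDI 55).
75 − 55 = 20, so the two pitches are 20 semitones apart, with D♯5 the higher.

20 semitones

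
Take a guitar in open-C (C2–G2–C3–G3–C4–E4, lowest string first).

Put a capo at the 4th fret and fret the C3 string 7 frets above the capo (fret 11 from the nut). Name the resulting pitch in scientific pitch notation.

The capo raises the open C3 by 4 semitones to E3; fretting 7 more gives C3 + 4 + 7 = C3 + 11 semitones = B3.

B3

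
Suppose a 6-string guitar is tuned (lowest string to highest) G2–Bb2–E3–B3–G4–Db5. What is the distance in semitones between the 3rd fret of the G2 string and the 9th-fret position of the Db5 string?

G2 at fret 3 → Bb2 (MIDI 46); Db5 at fret 9 → Bb5 (MIDI 82).
46 − 82 = -36, so the two pitches are 36 semitones apart, with Bb5 the higher.

36 semitones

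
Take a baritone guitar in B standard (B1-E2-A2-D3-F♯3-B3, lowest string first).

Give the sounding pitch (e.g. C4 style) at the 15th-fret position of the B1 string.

D3

Each fret is one semitone, so B1 + 15 = D3.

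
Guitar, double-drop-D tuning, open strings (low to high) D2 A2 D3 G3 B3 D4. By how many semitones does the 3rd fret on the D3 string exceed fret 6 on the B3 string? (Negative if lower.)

-12 semitones

D3 at fret 3 → F3 (MIDI 53); B3 at fret 6 → F4 (MIDI 65).
53 − 65 = -12, so the two pitches are 12 semitones apart.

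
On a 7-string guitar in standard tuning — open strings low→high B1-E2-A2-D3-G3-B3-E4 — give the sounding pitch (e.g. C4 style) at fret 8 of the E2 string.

E2 is MIDI 40. Adding 8 gives 48, which is C3.

C3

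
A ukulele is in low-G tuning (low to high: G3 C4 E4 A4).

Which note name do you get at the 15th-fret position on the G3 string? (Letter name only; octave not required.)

Each fret is one semitone, so G3 + 15 = A♯.
(Equivalently spelled B♭.)

A♯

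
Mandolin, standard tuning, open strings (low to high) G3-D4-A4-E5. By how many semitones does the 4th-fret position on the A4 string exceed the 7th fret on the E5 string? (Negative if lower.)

-10 semitones

A4 at fret 4 → C#5 (MIDI 73); E5 at fret 7 → B5 (MIDI 83).
73 − 83 = -10, so the two pitches are 10 semitones apart.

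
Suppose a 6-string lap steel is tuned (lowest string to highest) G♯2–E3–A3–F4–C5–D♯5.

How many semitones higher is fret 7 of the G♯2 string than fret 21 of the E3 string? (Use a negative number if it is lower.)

G♯2 at fret 7 → D♯3 (MIDI 51); E3 at fret 21 → C♯5 (MIDI 73).
51 − 73 = -22, so the two pitches are 22 semitones apart.

-22 semitones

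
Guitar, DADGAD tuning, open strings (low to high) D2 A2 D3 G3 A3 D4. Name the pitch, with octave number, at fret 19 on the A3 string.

E5

A3 is MIDI 57. Adding 19 gives 76, which is E5.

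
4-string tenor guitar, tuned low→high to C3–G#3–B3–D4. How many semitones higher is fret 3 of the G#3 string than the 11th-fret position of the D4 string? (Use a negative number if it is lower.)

G#3 at fret 3 → B3 (MIDI 59); D4 at fret 11 → C#5 (MIDI 73).
59 − 73 = -14, so the two pitches are 14 semitones apart.

-14 semitones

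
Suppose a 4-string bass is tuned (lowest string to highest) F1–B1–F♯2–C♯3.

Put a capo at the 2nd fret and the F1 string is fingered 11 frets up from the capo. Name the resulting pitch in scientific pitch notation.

F♯2

The capo raises the open F1 by 2 semitones to G1; fretting 11 more gives F1 + 2 + 11 = F1 + 13 semitones = F♯2.
(Also written G♭.)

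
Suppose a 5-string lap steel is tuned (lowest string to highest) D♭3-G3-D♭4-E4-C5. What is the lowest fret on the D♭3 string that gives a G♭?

From D♭3, count semitones up the chromatic scale until reaching G♭: Db–D–Eb–E–F–Gb — 5 steps.

5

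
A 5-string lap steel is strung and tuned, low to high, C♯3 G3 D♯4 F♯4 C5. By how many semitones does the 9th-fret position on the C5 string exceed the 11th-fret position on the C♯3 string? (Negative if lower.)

21 semitones

C5 at fret 9 → A5 (MIDI 81); C♯3 at fret 11 → C4 (MIDI 60).
81 − 60 = 21, so the two pitches are 21 semitones apart.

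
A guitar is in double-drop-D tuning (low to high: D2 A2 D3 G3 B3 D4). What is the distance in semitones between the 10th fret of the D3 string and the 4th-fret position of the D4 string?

D3 at fret 10 → C4 (MIDI 60); D4 at fret 4 → F#4 (MIDI 66).
60 − 66 = -6, so the two pitches are 6 semitones apart, with F#4 the higher.

6 semitones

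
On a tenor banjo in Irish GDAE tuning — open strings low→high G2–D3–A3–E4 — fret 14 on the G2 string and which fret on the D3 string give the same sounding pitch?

7

G2 at fret 14 is G2 + 14 semitones = A3.
The open D3 string is 7 semitones above the open G2, so the same pitch on the D3 string lies at fret 14 − 7 = 7.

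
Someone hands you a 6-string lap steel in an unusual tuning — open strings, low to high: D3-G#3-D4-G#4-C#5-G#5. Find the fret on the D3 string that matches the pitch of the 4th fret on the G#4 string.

Fret 4 on G#4 is MIDI 68 + 4 = 72 (C5). On the D3 string (open MIDI 50), that pitch is 72 − 50 = fret 22.

22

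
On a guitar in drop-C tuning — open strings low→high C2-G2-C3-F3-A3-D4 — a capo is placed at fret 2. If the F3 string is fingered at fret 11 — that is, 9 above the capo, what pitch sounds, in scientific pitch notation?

The capo raises the open F3 by 2 semitones to G3; fretting 9 more gives F3 + 2 + 9 = F3 + 11 semitones = E4.

E4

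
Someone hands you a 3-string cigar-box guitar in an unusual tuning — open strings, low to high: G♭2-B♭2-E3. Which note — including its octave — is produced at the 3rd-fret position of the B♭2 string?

B♭2 is MIDI 46. Adding 3 gives 49, which is D♭3.
(Equivalently spelled C♯3.)

D♭3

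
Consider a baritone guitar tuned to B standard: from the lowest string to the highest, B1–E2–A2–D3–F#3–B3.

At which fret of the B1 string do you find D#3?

D#3 is 16 semitones above the open B1 (B–C–C#–D–…–C#–D–D#), so it sits at fret 16.

16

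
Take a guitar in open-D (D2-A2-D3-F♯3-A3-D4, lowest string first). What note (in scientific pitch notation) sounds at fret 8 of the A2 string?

F3

The open A2 string plus 8 semitones: A–A#–B–C–C#–D–D#–E–F.
The walk passes from B into C once, so the octave number goes from 2 to 3.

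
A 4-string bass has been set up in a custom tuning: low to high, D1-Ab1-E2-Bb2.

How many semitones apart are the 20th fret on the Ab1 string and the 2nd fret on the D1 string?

24 semitones

Ab1 at fret 20 → E3 (MIDI 52); D1 at fret 2 → E1 (MIDI 28).
52 − 28 = 24, so the two pitches are 24 semitones apart, with E3 the higher.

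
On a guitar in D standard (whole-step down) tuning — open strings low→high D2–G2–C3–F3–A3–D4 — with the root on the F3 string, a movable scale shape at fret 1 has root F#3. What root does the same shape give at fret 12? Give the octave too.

F4

Moving from fret 1 to fret 12 shifts the root by 11 semitones.
F#3 up 11 semitones is F4.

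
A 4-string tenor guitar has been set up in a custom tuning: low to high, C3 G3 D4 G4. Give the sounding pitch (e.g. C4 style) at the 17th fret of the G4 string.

C6

The open G4 string plus 17 semitones: G–Ab–A–Bb–…–Bb–B–C.
The walk passes from B into C 2 times, so the octave number goes from 4 to 6.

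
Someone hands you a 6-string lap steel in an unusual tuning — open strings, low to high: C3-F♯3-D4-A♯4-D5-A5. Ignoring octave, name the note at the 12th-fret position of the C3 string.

The open C3 string plus 12 semitones: C–C#–D–D#–…–A#–B–C.

C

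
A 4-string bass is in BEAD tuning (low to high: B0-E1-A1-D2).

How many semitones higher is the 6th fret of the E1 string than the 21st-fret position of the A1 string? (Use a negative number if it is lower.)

-20 semitones

E1 at fret 6 → A#1 (MIDI 34); A1 at fret 21 → F#3 (MIDI 54).
34 − 54 = -20, so the two pitches are 20 semitones apart.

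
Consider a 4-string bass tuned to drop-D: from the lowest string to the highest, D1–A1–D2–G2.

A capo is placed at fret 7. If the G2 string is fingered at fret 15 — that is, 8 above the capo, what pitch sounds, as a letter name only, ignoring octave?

The capo raises the open G2 by 7 semitones to D3; fretting 8 more gives G2 + 7 + 8 = G2 + 15 semitones, landing on A♯.

A♯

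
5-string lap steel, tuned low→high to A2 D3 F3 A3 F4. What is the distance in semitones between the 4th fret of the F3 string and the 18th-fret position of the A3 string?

F3 at fret 4 → A3 (MIDI 57); A3 at fret 18 → Eb5 (MIDI 75).
57 − 75 = -18, so the two pitches are 18 semitones apart, with Eb5 the higher.

18 semitones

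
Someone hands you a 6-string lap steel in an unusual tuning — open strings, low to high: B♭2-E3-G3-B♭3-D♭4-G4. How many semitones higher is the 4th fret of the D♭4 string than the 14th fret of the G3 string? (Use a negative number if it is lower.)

-4 semitones

D♭4 at fret 4 → F4 (MIDI 65); G3 at fret 14 → A4 (MIDI 69).
65 − 69 = -4, so the two pitches are 4 semitones apart.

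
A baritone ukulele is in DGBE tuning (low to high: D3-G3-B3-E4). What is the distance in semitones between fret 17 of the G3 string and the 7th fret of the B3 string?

G3 at fret 17 → C5 (MIDI 72); B3 at fret 7 → F#4 (MIDI 66).
72 − 66 = 6, so the two pitches are 6 semitones apart, with C5 the higher.

6 semitones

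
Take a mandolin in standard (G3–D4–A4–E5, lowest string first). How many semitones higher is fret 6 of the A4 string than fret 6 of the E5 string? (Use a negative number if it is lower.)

-7 semitones

A4 at fret 6 → D#5 (MIDI 75); E5 at fret 6 → A#5 (MIDI 82).
75 − 82 = -7, so the two pitches are 7 semitones apart.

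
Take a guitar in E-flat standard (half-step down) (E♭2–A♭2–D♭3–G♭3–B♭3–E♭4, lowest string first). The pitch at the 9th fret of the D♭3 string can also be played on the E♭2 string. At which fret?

19

D♭3 at fret 9 is D♭3 + 9 semitones = B♭3.
The open E♭2 string is 10 semitones below the open D♭3, so the same pitch on the E♭2 string lies at fret 9 + 10 = 19.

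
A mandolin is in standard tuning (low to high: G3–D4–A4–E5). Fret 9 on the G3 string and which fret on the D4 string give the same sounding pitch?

2

G3 at fret 9 is G3 + 9 semitones = E4.
The open D4 string is 7 semitones above the open G3, so the same pitch on the D4 string lies at fret 9 − 7 = 2.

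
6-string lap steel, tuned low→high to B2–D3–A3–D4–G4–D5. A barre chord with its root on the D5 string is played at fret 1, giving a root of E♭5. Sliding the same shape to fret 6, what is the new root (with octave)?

A♭5

Moving from fret 1 to fret 6 shifts the root by 5 semitones.
E♭5 up 5 semitones is A♭5.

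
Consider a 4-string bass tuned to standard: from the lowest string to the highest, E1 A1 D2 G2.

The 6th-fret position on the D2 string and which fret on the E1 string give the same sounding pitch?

D2 at fret 6 is D2 + 6 semitones = G♯2.
The open E1 string is 10 semitones below the open D2, so the same pitch on the E1 string lies at fret 6 + 10 = 16.

16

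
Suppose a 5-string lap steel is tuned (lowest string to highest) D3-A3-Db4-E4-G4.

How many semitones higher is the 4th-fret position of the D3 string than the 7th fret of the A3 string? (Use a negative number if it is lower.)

-10 semitones

D3 at fret 4 → Gb3 (MIDI 54); A3 at fret 7 → E4 (MIDI 64).
54 − 64 = -10, so the two pitches are 10 semitones apart.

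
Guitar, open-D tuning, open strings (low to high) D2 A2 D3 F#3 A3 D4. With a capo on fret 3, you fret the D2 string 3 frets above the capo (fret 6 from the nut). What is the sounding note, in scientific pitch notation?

G#2

The capo raises the open D2 by 3 semitones to F2; fretting 3 more gives D2 + 3 + 3 = D2 + 6 semitones = G#2.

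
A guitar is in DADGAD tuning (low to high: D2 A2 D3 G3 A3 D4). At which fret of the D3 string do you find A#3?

8

A#3 is 8 semitones above the open D3 (D–D#–E–F–F#–G–G#–A–A#), so it sits at fret 8.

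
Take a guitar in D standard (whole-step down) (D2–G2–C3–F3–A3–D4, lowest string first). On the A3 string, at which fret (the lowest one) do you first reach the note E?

7

From A3, count semitones up the chromatic scale until reaching E: A–A#–B–C–C#–D–D#–E — 7 steps.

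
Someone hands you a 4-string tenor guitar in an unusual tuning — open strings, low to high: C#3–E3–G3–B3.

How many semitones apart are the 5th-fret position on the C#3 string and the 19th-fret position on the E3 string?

17 semitones

C#3 at fret 5 → F#3 (MIDI 54); E3 at fret 19 → B4 (MIDI 71).
54 − 71 = -17, so the two pitches are 17 semitones apart, with B4 the higher.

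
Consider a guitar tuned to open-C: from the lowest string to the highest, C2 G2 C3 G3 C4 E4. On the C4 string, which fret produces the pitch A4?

9

A4 is 9 semitones above the open C4 (C–C#–D–D#–E–F–F#–G–G#–A), so it sits at fret 9.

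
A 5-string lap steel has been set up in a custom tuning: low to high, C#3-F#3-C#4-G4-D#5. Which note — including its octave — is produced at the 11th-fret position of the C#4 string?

The open C#4 string plus 11 semitones: C#–D–D#–E–…–A#–B–C.
The walk passes from B into C once, so the octave number goes from 4 to 5.

C5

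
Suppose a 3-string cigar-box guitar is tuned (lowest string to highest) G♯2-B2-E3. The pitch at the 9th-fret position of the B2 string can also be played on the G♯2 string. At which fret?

Fret 9 on B2 is MIDI 47 + 9 = 56 (G♯3). On the G♯2 string (open MIDI 44), that pitch is 56 − 44 = fret 12.

12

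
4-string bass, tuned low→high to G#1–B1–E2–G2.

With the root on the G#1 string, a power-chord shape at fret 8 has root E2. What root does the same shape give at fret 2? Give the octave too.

Moving from fret 8 to fret 2 shifts the root by -6 semitones.
E2 down 6 semitones is A#1.

A#1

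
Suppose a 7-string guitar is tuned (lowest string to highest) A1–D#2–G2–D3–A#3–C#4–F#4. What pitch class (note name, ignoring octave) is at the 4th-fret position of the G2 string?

Each fret is one semitone, so G2 + 4 = B.

B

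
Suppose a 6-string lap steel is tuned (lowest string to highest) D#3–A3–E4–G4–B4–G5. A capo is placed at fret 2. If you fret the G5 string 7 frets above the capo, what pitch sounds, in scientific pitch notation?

The capo raises the open G5 by 2 semitones to A5; fretting 7 more gives G5 + 2 + 7 = G5 + 9 semitones = E6.

E6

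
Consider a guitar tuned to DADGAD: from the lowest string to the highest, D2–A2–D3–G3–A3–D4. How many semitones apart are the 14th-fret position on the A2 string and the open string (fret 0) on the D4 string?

A2 at fret 14 → B3 (MIDI 59); D4 at fret 0 → D4 (MIDI 62).
59 − 62 = -3, so the two pitches are 3 semitones apart, with D4 the higher.

3 semitones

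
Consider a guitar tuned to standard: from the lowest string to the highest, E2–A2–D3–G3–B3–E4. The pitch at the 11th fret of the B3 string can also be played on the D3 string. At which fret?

20

B3 at fret 11 is B3 + 11 semitones = A♯4.
The open D3 string is 9 semitones below the open B3, so the same pitch on the D3 string lies at fret 11 + 9 = 20.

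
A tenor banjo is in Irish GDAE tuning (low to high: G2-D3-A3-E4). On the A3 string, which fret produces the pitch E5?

E5 is 19 semitones above the open A3 (A–A#–B–C–…–D–D#–E), so it sits at fret 19.

19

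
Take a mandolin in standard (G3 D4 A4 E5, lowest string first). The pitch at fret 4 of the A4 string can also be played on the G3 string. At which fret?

Fret 4 on A4 is MIDI 69 + 4 = 73 (C#5). On the G3 string (open MIDI 55), that pitch is 73 − 55 = fret 18.

18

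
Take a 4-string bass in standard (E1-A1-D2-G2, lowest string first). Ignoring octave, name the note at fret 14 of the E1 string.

The open E1 string plus 14 semitones: E–F–F#–G–…–E–F–F#.
(Equivalently spelled Gb.)

F#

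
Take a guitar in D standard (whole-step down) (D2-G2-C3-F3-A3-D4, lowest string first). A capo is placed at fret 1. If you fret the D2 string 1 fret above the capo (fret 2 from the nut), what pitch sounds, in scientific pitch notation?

The capo raises the open D2 by 1 semitone to D#2; fretting 1 more gives D2 + 1 + 1 = D2 + 2 semitones = E2.

E2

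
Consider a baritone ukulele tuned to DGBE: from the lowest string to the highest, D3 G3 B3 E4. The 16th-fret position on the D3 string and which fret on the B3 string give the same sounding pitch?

D3 at fret 16 is D3 + 16 semitones = F♯4.
The open B3 string is 9 semitones above the open D3, so the same pitch on the B3 string lies at fret 16 − 9 = 7.

7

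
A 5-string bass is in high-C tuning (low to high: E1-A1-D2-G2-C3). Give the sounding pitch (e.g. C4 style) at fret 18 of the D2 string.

D2 is MIDI 38. Adding 18 gives 56, which is G♯3.
(Equivalently spelled A♭3.)

G♯3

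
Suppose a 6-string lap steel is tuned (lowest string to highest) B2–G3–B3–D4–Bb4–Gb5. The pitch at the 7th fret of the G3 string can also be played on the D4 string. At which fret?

G3 at fret 7 is G3 + 7 semitones = D4.
The open D4 string is 7 semitones above the open G3, so the same pitch on the D4 string lies at fret 7 − 7 = 0.

0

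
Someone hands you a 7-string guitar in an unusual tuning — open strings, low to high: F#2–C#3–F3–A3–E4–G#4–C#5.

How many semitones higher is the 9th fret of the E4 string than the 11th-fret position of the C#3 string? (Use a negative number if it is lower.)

13 semitones

E4 at fret 9 → C#5 (MIDI 73); C#3 at fret 11 → C4 (MIDI 60).
73 − 60 = 13, so the two pitches are 13 semitones apart.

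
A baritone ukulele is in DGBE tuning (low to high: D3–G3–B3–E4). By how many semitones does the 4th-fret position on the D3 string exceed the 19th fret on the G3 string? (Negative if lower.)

D3 at fret 4 → F#3 (MIDI 54); G3 at fret 19 → D5 (MIDI 74).
54 − 74 = -20, so the two pitches are 20 semitones apart.

-20 semitones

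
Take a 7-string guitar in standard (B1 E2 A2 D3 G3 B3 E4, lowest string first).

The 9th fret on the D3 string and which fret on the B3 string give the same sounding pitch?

0

D3 at fret 9 is D3 + 9 semitones = B3.
The open B3 string is 9 semitones above the open D3, so the same pitch on the B3 string lies at fret 9 − 9 = 0.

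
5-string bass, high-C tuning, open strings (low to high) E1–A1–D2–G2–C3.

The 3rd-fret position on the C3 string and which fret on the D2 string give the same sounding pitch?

13

C3 at fret 3 is C3 + 3 semitones = D#3.
The open D2 string is 10 semitones below the open C3, so the same pitch on the D2 string lies at fret 3 + 10 = 13.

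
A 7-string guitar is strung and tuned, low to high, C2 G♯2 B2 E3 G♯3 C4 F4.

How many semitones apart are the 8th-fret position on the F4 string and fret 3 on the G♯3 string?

14 semitones

F4 at fret 8 → C♯5 (MIDI 73); G♯3 at fret 3 → B3 (MIDI 59).
73 − 59 = 14, so the two pitches are 14 semitones apart, with C♯5 the higher.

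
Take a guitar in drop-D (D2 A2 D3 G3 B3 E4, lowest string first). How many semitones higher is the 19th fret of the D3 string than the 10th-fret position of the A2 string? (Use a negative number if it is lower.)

14 semitones

D3 at fret 19 → A4 (MIDI 69); A2 at fret 10 → G3 (MIDI 55).
69 − 55 = 14, so the two pitches are 14 semitones apart.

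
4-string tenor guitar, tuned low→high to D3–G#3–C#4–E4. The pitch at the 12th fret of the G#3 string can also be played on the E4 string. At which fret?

4

G#3 at fret 12 is G#3 + 12 semitones = G#4.
The open E4 string is 8 semitones above the open G#3, so the same pitch on the E4 string lies at fret 12 − 8 = 4.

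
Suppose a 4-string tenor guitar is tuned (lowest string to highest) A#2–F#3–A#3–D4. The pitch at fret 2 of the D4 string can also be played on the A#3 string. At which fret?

Fret 2 on D4 is MIDI 62 + 2 = 64 (E4). On the A#3 string (open MIDI 58), that pitch is 64 − 58 = fret 6.

6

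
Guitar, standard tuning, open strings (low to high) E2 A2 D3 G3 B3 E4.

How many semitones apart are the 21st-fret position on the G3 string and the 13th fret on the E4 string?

1 semitone

G3 at fret 21 → E5 (MIDI 76); E4 at fret 13 → F5 (MIDI 77).
76 − 77 = -1, so the two pitches are 1 semitone apart, with F5 the higher.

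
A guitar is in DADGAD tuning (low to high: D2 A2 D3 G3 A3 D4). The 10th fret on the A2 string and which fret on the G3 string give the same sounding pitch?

Fret 10 on A2 is MIDI 45 + 10 = 55 (G3). On the G3 string (open MIDI 55), that pitch is 55 − 55 = fret 0.

0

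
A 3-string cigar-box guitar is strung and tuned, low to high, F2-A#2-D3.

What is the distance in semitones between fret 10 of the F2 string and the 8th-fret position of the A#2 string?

F2 at fret 10 → D#3 (MIDI 51); A#2 at fret 8 → F#3 (MIDI 54).
51 − 54 = -3, so the two pitches are 3 semitones apart, with F#3 the higher.

3 semitones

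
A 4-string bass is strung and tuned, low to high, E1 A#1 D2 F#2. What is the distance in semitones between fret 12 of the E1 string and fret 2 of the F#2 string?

E1 at fret 12 → E2 (MIDI 40); F#2 at fret 2 → G#2 (MIDI 44).
40 − 44 = -4, so the two pitches are 4 semitones apart, with G#2 the higher.

4 semitones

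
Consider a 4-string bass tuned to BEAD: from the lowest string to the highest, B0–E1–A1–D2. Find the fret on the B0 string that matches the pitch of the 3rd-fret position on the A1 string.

13

A1 at fret 3 is A1 + 3 semitones = C2.
The open B0 string is 10 semitones below the open A1, so the same pitch on the B0 string lies at fret 3 + 10 = 13.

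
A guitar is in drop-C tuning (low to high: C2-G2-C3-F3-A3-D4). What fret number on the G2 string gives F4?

22

F4 is 22 semitones above the open G2 (G–G#–A–A#–…–D#–E–F), so it sits at fret 22.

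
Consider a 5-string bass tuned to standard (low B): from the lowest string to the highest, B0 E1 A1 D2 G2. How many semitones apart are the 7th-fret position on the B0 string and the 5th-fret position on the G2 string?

18 semitones

B0 at fret 7 → F#1 (MIDI 30); G2 at fret 5 → C3 (MIDI 48).
30 − 48 = -18, so the two pitches are 18 semitones apart, with C3 the higher.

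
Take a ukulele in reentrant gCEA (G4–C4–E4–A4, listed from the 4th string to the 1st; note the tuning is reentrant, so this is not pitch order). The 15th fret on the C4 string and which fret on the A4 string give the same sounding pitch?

6

Fret 15 on C4 is MIDI 60 + 15 = 75 (D#5). On the A4 string (open MIDI 69), that pitch is 75 − 69 = fret 6.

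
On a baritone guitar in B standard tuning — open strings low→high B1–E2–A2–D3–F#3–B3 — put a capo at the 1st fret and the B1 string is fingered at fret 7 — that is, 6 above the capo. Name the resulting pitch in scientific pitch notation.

F#2

The capo raises the open B1 by 1 semitone to C2; fretting 6 more gives B1 + 1 + 6 = B1 + 7 semitones = F#2.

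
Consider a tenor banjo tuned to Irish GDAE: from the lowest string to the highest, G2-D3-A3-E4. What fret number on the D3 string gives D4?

12

D4 is 12 semitones above the open D3 (D–D#–E–F–…–C–C#–D), so it sits at fret 12.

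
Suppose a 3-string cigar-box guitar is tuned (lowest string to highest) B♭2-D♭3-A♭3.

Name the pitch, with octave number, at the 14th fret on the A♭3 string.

Each fret is one semitone, so A♭3 + 14 = B♭4.
(Equivalently spelled A♯4.)

B♭4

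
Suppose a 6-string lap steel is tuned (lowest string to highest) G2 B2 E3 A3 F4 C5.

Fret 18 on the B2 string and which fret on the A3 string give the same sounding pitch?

Fret 18 on B2 is MIDI 47 + 18 = 65 (F4). On the A3 string (open MIDI 57), that pitch is 65 − 57 = fret 8.

8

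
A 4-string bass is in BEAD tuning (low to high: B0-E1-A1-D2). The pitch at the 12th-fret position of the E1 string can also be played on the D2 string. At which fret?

2

E1 at fret 12 is E1 + 12 semitones = E2.
The open D2 string is 10 semitones above the open E1, so the same pitch on the D2 string lies at fret 12 − 10 = 2.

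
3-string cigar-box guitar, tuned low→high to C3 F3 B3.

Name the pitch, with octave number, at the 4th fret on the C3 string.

The open C3 string plus 4 semitones: C–C#–D–D#–E.
No B→C boundary is crossed, so the octave stays at 3.

E3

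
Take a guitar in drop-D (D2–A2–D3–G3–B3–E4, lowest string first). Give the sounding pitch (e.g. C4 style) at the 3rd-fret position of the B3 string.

D4

The open B3 string plus 3 semitones: B–C–C#–D.
The walk passes from B into C once, so the octave number goes from 3 to 4.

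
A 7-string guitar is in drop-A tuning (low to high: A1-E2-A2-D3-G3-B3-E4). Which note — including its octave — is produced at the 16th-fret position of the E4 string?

G#5

The open E4 string plus 16 semitones: E–F–F#–G–…–F#–G–G#.
The walk passes from B into C once, so the octave number goes from 4 to 5.
(Equivalently spelled Ab5.)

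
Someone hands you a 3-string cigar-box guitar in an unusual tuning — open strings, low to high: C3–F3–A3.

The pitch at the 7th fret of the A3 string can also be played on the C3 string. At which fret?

A3 at fret 7 is A3 + 7 semitones = E4.
The open C3 string is 9 semitones below the open A3, so the same pitch on the C3 string lies at fret 7 + 9 = 16.

16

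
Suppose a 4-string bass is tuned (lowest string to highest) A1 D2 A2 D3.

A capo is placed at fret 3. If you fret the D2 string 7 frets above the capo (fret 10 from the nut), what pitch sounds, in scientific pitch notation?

C3

The capo raises the open D2 by 3 semitones to F2; fretting 7 more gives D2 + 3 + 7 = D2 + 10 semitones = C3.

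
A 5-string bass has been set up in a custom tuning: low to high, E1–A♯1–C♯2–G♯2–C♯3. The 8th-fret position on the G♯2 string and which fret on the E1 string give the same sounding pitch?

24

G♯2 at fret 8 is G♯2 + 8 semitones = E3.
The open E1 string is 16 semitones below the open G♯2, so the same pitch on the E1 string lies at fret 8 + 16 = 24.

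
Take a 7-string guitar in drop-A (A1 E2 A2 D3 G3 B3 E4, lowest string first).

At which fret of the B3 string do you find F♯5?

F♯5 is 19 semitones above the open B3 (B–C–C#–D–…–E–F–F#), so it sits at fret 19.

19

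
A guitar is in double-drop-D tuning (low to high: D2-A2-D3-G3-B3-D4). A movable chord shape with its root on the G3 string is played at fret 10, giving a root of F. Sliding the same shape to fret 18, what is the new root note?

Moving from fret 10 to fret 18 shifts the root by 8 semitones.
F up 8 semitones is C#.

C#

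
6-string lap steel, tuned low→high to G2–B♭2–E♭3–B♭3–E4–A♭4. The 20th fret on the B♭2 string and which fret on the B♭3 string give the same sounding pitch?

8

B♭2 at fret 20 is B♭2 + 20 semitones = G♭4.
The open B♭3 string is 12 semitones above the open B♭2, so the same pitch on the B♭3 string lies at fret 20 − 12 = 8.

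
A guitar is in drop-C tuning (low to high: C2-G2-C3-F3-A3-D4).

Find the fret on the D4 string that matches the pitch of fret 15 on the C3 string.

C3 at fret 15 is C3 + 15 semitones = D#4.
The open D4 string is 14 semitones above the open C3, so the same pitch on the D4 string lies at fret 15 − 14 = 1.

1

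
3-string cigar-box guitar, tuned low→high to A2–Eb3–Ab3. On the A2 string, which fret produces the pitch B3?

B3 is 14 semitones above the open A2 (A–Bb–B–C–…–A–Bb–B), so it sits at fret 14.

14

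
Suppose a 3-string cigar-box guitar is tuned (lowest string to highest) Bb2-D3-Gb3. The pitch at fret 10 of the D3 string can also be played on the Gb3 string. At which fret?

D3 at fret 10 is D3 + 10 semitones = C4.
The open Gb3 string is 4 semitones above the open D3, so the same pitch on the Gb3 string lies at fret 10 − 4 = 6.

6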